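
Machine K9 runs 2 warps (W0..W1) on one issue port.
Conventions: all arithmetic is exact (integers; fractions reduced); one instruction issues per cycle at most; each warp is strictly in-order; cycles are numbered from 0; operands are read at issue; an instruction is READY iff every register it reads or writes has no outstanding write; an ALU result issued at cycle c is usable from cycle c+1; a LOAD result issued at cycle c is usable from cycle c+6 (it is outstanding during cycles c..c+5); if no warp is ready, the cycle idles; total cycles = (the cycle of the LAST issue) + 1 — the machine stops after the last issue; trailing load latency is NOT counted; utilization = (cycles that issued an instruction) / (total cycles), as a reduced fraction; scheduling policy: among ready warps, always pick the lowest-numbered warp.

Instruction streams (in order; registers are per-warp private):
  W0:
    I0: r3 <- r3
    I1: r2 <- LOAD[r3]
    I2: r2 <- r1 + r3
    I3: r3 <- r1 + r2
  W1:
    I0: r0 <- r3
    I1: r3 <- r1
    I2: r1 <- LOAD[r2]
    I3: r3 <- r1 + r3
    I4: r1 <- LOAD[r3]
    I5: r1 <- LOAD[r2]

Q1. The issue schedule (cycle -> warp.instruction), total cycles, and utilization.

cycle 0: W0.I0
cycle 1: W0.I1
cycle 2: W1.I0
cycle 3: W1.I1
cycle 4: W1.I2
cycle 5: idle
cycle 6: idle
cycle 7: W0.I2
cycle 8: W0.I3
cycle 9: idle
cycle 10: W1.I3
cycle 11: W1.I4
cycle 12: idle
cycle 13: idle
cycle 14: idle
cycle 15: idle
cycle 16: idle
cycle 17: W1.I5

Answer: 18 cycles, utilization 5/9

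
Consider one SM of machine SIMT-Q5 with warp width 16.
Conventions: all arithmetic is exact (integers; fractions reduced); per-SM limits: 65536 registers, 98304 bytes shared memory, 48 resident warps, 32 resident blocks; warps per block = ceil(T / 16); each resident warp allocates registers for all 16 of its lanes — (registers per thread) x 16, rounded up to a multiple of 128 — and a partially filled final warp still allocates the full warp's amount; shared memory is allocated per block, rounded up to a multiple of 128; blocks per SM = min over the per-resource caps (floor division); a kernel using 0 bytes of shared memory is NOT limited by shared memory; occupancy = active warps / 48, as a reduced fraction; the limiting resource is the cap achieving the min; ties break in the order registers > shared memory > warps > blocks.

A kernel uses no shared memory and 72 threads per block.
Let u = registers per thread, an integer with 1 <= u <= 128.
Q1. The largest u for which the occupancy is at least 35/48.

Answer: u = 112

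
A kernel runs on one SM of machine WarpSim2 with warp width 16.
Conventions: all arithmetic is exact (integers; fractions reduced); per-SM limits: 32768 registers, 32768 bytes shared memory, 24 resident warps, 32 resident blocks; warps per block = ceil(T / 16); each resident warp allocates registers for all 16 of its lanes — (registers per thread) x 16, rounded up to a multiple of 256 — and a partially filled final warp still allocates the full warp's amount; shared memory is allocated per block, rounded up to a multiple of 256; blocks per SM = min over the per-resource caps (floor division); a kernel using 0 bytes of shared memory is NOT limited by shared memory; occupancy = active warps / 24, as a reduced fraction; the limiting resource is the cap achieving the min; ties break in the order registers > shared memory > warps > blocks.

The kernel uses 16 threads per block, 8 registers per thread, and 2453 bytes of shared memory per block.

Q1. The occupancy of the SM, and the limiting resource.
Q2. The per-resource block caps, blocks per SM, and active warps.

Answer: occupancy 1/2, limited by shared memory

registers: 128 blocks
shared memory: 12 blocks
warps: 24 blocks
blocks: 32 blocks

Answer: 12 blocks, 12 active warps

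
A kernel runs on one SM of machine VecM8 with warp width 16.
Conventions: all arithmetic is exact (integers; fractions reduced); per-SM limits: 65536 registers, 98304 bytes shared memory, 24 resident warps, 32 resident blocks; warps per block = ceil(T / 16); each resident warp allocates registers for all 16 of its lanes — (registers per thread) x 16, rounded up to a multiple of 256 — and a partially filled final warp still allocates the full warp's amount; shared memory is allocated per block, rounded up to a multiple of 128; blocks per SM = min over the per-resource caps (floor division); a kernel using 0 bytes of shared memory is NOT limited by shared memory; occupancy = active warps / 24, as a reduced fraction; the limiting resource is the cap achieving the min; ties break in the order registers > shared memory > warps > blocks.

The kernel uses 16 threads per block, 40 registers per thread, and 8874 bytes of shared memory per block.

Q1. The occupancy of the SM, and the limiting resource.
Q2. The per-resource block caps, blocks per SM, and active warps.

Answer: occupancy 5/12, limited by shared memory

registers: 85 blocks
shared memory: 10 blocks
warps: 24 blocks
blocks: 32 blocks

Answer: 10 blocks, 10 active warps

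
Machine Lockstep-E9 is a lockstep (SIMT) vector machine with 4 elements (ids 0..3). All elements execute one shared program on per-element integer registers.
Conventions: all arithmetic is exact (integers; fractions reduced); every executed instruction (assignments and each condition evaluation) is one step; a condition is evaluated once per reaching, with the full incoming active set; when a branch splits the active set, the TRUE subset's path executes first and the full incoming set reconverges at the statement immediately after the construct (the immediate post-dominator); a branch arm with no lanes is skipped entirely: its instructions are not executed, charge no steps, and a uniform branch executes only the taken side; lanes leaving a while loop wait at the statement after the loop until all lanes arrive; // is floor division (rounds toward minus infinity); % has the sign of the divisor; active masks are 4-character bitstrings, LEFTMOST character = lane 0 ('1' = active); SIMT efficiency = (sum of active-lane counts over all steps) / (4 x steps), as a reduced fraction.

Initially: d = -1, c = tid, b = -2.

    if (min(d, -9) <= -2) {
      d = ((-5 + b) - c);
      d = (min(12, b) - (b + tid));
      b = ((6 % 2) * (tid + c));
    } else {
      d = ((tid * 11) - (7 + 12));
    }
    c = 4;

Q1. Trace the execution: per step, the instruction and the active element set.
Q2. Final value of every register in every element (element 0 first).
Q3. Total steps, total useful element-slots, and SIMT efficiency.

step 0: eval (min(d, -9) <= -2)      1111
step 1: d <- ((-5 + b) - c)          1111
step 2: d <- (min(12, b) - (b + tid)) 1111
step 3: b <- ((6 % 2) * (tid + c))   1111
step 4: c <- 4                       1111

Answer: 5 steps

d: 0,-1,-2,-3
c: 4,4,4,4
b: 0,0,0,0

steps = 5; useful = 20; efficiency = 20/20 = 1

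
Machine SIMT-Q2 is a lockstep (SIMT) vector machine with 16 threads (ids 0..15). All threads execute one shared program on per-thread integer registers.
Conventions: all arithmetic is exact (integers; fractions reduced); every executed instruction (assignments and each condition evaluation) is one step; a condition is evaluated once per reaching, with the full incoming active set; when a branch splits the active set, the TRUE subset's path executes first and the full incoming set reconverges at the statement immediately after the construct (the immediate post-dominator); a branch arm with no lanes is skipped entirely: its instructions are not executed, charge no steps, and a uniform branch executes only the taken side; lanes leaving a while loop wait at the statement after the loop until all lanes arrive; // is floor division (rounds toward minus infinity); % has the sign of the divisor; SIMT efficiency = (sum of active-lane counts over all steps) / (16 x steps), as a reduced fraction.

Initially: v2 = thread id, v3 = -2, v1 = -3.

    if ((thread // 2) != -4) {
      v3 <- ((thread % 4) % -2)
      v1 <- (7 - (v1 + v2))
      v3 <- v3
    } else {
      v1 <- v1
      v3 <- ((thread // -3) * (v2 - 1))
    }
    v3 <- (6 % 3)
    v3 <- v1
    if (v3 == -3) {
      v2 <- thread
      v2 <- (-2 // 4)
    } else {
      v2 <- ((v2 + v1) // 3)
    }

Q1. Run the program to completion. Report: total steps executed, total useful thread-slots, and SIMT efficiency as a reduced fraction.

Answer: 10 steps, 129 useful, 129/160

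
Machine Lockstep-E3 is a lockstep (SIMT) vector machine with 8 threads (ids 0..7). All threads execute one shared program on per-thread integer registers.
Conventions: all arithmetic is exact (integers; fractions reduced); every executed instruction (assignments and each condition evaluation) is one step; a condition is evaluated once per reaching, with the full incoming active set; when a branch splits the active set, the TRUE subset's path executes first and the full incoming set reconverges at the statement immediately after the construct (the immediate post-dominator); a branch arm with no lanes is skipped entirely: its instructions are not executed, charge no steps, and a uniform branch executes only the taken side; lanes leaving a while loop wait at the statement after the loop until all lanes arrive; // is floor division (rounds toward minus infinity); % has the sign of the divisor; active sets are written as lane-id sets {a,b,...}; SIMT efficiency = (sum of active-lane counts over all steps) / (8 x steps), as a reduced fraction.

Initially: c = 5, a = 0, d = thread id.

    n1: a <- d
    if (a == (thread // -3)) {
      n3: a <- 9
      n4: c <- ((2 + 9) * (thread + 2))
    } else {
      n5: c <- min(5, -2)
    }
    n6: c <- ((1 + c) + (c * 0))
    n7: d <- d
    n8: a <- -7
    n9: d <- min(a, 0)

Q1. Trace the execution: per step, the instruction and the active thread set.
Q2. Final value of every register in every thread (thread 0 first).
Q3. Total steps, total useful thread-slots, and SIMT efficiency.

step 0: a <- d                       {0,1,2,3,4,5,6,7}
step 1: eval (a == (thread // -3))   {0,1,2,3,4,5,6,7}
step 2: a <- 9                       {0}
step 3: c <- ((2 + 9) * (thread + 2)) {0}
step 4: c <- min(5, -2)              {1,2,3,4,5,6,7}
step 5: c <- ((1 + c) + (c * 0))     {0,1,2,3,4,5,6,7}
step 6: d <- d                       {0,1,2,3,4,5,6,7}
step 7: a <- -7                      {0,1,2,3,4,5,6,7}
step 8: d <- min(a, 0)               {0,1,2,3,4,5,6,7}

Answer: 9 steps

c: 23,-1,-1,-1,-1,-1,-1,-1
a: -7,-7,-7,-7,-7,-7,-7,-7
d: -7,-7,-7,-7,-7,-7,-7,-7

steps = 9; useful = 57; efficiency = 57/72 = 19/24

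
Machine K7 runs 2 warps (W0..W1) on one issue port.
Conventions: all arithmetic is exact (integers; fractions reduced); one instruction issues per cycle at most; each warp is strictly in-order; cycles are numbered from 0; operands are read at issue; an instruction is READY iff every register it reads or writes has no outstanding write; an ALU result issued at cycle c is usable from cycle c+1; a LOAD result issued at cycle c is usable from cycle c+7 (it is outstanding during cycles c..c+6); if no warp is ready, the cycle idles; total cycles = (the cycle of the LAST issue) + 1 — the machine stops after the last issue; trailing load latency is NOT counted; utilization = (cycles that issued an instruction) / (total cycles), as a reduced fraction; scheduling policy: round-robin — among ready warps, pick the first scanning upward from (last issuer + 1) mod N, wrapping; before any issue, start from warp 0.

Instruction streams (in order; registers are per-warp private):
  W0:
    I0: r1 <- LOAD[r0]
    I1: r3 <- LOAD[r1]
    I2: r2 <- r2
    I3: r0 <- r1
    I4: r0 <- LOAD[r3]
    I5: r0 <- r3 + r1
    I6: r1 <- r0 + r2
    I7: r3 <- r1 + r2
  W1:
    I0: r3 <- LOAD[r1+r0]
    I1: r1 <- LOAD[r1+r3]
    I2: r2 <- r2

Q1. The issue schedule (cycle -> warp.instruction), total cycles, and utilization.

cycle 0: W0.I0
cycle 1: W1.I0
cycle 2: idle
cycle 3: idle
cycle 4: idle
cycle 5: idle
cycle 6: idle
cycle 7: W0.I1
cycle 8: W1.I1
cycle 9: W0.I2
cycle 10: W1.I2
cycle 11: W0.I3
cycle 12: idle
cycle 13: idle
cycle 14: W0.I4
cycle 15: idle
cycle 16: idle
cycle 17: idle
cycle 18: idle
cycle 19: idle
cycle 20: idle
cycle 21: W0.I5
cycle 22: W0.I6
cycle 23: W0.I7

Answer: 24 cycles, utilization 11/24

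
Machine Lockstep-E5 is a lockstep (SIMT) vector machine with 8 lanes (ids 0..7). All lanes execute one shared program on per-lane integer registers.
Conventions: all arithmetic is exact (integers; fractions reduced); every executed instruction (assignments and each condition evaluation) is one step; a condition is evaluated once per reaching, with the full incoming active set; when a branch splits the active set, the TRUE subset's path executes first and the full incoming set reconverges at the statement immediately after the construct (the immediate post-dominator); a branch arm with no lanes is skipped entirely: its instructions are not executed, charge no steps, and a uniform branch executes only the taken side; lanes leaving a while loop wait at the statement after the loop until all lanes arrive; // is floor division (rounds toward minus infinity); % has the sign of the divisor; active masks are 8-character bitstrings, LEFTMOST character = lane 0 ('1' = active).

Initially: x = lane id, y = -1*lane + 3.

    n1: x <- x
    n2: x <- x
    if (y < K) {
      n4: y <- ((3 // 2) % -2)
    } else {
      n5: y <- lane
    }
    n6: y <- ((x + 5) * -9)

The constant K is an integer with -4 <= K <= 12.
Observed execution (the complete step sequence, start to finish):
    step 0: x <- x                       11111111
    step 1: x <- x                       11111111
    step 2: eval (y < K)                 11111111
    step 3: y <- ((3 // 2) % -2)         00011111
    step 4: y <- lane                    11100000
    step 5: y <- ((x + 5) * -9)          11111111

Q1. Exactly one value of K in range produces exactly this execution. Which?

Answer: K = 1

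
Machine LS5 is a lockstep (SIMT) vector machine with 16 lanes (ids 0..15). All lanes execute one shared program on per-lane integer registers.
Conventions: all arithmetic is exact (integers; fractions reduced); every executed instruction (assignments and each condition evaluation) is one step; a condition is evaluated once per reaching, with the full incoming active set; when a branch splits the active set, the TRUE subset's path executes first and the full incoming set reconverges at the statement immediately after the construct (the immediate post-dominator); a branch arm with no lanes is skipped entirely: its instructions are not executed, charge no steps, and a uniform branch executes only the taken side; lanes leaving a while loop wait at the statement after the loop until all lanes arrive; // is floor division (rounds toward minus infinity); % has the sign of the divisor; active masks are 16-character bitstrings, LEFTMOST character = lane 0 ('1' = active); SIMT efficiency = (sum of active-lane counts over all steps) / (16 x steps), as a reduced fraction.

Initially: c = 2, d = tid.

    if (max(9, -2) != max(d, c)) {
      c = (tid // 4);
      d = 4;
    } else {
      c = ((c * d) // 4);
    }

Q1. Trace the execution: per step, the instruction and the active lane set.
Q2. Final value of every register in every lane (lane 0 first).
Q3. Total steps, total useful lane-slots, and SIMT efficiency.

step 0: eval (max(9, -2) != max(d, c)) 1111111111111111
step 1: c <- (tid // 4)              1111111110111111
step 2: d <- 4                       1111111110111111
step 3: c <- ((c * d) // 4)          0000000001000000

Answer: 4 steps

c: 0,0,0,0,1,1,1,1,2,4,2,2,3,3,3,3
d: 4,4,4,4,4,4,4,4,4,9,4,4,4,4,4,4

steps = 4; useful = 47; efficiency = 47/64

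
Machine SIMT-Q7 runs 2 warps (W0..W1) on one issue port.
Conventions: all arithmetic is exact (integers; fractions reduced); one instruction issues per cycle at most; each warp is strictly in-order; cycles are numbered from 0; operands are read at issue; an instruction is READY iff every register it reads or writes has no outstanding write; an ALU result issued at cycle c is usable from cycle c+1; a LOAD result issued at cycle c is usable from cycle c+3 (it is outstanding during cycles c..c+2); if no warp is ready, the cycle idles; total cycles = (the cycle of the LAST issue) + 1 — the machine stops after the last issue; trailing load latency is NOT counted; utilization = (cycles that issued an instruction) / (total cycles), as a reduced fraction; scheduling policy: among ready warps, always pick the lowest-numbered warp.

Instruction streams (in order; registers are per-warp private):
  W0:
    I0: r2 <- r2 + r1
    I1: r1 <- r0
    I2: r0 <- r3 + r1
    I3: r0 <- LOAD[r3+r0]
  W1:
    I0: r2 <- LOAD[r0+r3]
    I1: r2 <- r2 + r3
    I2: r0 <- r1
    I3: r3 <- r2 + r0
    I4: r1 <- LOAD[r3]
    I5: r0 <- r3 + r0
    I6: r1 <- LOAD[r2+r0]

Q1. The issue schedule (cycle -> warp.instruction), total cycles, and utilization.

cycle 0: W0.I0
cycle 1: W0.I1
cycle 2: W0.I2
cycle 3: W0.I3
cycle 4: W1.I0
cycle 5: idle
cycle 6: idle
cycle 7: W1.I1
cycle 8: W1.I2
cycle 9: W1.I3
cycle 10: W1.I4
cycle 11: W1.I5
cycle 12: idle
cycle 13: W1.I6

Answer: 14 cycles, utilization 11/14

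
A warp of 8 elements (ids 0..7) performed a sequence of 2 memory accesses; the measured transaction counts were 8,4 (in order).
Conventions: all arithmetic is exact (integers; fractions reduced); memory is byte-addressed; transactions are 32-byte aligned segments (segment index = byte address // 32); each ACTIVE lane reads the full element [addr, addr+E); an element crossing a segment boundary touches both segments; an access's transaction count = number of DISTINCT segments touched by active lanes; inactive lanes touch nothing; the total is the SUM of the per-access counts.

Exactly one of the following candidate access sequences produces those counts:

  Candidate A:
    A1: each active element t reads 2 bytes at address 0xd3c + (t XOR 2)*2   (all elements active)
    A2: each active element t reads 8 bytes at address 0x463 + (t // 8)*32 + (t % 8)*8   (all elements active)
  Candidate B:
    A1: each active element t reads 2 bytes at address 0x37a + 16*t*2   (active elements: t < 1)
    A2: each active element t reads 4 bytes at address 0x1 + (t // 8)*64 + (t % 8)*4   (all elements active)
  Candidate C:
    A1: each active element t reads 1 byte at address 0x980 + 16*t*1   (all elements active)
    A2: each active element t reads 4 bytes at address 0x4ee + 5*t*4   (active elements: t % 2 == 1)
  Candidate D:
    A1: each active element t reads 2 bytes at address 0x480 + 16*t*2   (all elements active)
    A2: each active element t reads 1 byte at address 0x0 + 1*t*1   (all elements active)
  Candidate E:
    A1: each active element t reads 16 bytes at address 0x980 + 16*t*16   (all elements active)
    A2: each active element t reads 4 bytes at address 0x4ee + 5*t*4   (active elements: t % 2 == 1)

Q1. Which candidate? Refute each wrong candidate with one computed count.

A: A1 gives 2 transactions, not 8
B: A1 gives 1 transaction, not 8
C: A1 gives 4 transactions, not 8
D: A2 gives 1 transaction, not 4
E: all counts match (8,4)

Answer: E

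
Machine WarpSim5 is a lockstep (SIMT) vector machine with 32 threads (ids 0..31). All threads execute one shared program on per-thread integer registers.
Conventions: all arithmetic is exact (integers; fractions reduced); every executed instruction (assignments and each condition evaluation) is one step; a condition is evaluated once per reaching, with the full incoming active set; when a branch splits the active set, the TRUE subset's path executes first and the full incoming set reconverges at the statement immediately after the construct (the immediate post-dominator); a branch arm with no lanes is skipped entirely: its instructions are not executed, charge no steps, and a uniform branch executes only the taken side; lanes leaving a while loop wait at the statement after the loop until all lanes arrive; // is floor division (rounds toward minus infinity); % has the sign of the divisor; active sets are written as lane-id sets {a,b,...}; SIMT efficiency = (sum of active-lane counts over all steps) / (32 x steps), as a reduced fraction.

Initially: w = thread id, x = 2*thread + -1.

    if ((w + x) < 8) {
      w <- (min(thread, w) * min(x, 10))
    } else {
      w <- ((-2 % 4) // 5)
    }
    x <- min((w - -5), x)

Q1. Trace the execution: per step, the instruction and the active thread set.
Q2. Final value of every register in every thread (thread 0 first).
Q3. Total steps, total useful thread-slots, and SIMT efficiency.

step 0: eval ((w + x) < 8)           {0,1,2,3,4,5,6,7,8,9,10,11,12,13,14,15,16,17,18,19,20,21,22,23,24,25,26,27,28,29,30,31}
step 1: w <- (min(thread, w) * min(x, 10)) {0,1,2}
step 2: w <- ((-2 % 4) // 5)         {3,4,5,6,7,8,9,10,11,12,13,14,15,16,17,18,19,20,21,22,23,24,25,26,27,28,29,30,31}
step 3: x <- min((w - -5), x)        {0,1,2,3,4,5,6,7,8,9,10,11,12,13,14,15,16,17,18,19,20,21,22,23,24,25,26,27,28,29,30,31}

Answer: 4 steps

w: 0,1,6,0,0,0,0,0,0,0,0,0,0,0,0,0,0,0,0,0,0,0,0,0,0,0,0,0,0,0,0,0
x: -1,1,3,5,5,5,5,5,5,5,5,5,5,5,5,5,5,5,5,5,5,5,5,5,5,5,5,5,5,5,5,5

steps = 4; useful = 96; efficiency = 96/128 = 3/4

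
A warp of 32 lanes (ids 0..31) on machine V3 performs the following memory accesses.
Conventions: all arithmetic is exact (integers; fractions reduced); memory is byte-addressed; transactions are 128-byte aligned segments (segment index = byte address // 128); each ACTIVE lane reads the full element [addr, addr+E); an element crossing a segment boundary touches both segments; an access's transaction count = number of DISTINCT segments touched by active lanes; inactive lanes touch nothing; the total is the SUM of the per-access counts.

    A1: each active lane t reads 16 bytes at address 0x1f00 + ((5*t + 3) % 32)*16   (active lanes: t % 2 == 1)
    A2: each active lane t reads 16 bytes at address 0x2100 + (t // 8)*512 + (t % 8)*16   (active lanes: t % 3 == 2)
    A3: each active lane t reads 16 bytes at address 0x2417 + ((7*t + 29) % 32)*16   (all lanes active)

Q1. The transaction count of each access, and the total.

A1: 4 transactions
A2: 4 transactions
A3: 5 transactions

Answer: 4,4,5; total 13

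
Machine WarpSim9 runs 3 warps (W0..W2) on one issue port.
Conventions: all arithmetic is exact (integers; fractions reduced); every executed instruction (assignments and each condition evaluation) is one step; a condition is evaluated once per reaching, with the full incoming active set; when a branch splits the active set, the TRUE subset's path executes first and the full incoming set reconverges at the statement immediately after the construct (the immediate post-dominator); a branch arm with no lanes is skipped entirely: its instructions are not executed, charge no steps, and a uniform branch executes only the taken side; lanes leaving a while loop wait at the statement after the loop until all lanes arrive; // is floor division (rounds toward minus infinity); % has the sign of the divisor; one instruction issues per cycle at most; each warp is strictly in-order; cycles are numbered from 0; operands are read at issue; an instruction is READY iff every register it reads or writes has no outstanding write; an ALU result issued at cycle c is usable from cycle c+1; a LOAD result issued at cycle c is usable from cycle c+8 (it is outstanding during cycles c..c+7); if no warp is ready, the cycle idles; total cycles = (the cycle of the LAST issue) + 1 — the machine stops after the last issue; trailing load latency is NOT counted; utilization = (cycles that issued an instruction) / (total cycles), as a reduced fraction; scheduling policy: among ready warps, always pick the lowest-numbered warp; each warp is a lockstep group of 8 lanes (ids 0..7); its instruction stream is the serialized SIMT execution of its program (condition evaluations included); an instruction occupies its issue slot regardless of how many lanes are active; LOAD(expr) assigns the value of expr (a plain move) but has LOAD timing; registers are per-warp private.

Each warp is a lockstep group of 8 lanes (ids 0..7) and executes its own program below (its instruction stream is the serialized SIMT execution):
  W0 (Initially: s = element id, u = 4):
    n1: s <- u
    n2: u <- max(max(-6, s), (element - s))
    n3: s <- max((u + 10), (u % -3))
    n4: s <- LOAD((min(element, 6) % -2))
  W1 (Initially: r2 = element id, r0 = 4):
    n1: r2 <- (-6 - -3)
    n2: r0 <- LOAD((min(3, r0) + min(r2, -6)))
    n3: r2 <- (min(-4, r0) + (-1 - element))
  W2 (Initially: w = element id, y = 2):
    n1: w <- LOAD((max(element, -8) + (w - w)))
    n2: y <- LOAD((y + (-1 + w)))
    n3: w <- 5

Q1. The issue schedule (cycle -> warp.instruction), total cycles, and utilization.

cycle 0: W0.I0
cycle 1: W0.I1
cycle 2: W0.I2
cycle 3: W0.I3
cycle 4: W1.I0
cycle 5: W1.I1
cycle 6: W2.I0
cycle 7: idle
cycle 8: idle
cycle 9: idle
cycle 10: idle
cycle 11: idle
cycle 12: idle
cycle 13: W1.I2
cycle 14: W2.I1
cycle 15: W2.I2

Answer: 16 cycles, utilization 5/8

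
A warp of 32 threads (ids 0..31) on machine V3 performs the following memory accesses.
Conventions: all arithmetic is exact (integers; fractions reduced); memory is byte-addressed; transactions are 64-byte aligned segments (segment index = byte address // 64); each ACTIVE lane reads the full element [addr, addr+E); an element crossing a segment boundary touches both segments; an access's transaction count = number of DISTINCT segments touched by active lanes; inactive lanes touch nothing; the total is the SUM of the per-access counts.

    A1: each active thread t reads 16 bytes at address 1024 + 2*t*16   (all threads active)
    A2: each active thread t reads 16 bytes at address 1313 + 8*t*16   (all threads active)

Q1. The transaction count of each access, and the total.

A1: 16 transactions
A2: 32 transactions

Answer: 16,32; total 48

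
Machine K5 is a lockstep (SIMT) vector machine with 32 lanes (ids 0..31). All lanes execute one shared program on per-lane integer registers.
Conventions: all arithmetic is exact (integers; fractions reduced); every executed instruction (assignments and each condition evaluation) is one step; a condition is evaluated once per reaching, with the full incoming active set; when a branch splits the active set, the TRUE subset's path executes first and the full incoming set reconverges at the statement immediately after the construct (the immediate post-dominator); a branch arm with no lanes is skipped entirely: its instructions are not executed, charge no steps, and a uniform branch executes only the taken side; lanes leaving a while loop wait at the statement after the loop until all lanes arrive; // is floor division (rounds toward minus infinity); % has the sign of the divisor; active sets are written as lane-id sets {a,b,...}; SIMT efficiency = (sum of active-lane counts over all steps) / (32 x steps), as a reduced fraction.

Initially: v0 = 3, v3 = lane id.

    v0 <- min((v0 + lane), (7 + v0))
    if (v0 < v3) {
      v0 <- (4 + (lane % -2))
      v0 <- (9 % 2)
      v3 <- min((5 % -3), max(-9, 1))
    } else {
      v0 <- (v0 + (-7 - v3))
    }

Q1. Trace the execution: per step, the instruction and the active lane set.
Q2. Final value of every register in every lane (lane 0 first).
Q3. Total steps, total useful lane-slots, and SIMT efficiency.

step 0: v0 <- min((v0 + lane), (7 + v0)) {0,1,2,3,4,5,6,7,8,9,10,11,12,13,14,15,16,17,18,19,20,21,22,23,24,25,26,27,28,29,30,31}
step 1: eval (v0 < v3)               {0,1,2,3,4,5,6,7,8,9,10,11,12,13,14,15,16,17,18,19,20,21,22,23,24,25,26,27,28,29,30,31}
step 2: v0 <- (4 + (lane % -2))      {11,12,13,14,15,16,17,18,19,20,21,22,23,24,25,26,27,28,29,30,31}
step 3: v0 <- (9 % 2)                {11,12,13,14,15,16,17,18,19,20,21,22,23,24,25,26,27,28,29,30,31}
step 4: v3 <- min((5 % -3), max(-9, 1)) {11,12,13,14,15,16,17,18,19,20,21,22,23,24,25,26,27,28,29,30,31}
step 5: v0 <- (v0 + (-7 - v3))       {0,1,2,3,4,5,6,7,8,9,10}

Answer: 6 steps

v0: -4,-4,-4,-4,-4,-4,-4,-4,-5,-6,-7,1,1,1,1,1,1,1,1,1,1,1,1,1,1,1,1,1,1,1,1,1
v3: 0,1,2,3,4,5,6,7,8,9,10,-1,-1,-1,-1,-1,-1,-1,-1,-1,-1,-1,-1,-1,-1,-1,-1,-1,-1,-1,-1,-1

steps = 6; useful = 138; efficiency = 138/192 = 23/32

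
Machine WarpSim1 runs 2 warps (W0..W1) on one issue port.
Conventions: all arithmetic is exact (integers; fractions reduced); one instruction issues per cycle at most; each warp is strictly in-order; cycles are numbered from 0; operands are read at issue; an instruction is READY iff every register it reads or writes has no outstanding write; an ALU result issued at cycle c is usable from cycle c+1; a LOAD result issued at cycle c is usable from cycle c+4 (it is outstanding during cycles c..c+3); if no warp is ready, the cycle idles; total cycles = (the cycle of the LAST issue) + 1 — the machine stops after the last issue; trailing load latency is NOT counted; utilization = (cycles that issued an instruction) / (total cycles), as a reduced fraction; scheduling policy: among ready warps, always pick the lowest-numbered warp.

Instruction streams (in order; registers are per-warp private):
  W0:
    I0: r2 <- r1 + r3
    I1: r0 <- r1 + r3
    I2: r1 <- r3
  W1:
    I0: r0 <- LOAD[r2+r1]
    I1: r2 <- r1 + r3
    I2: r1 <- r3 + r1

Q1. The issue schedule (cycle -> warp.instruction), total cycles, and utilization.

cycle 0: W0.I0
cycle 1: W0.I1
cycle 2: W0.I2
cycle 3: W1.I0
cycle 4: W1.I1
cycle 5: W1.I2

Answer: 6 cycles, utilization 1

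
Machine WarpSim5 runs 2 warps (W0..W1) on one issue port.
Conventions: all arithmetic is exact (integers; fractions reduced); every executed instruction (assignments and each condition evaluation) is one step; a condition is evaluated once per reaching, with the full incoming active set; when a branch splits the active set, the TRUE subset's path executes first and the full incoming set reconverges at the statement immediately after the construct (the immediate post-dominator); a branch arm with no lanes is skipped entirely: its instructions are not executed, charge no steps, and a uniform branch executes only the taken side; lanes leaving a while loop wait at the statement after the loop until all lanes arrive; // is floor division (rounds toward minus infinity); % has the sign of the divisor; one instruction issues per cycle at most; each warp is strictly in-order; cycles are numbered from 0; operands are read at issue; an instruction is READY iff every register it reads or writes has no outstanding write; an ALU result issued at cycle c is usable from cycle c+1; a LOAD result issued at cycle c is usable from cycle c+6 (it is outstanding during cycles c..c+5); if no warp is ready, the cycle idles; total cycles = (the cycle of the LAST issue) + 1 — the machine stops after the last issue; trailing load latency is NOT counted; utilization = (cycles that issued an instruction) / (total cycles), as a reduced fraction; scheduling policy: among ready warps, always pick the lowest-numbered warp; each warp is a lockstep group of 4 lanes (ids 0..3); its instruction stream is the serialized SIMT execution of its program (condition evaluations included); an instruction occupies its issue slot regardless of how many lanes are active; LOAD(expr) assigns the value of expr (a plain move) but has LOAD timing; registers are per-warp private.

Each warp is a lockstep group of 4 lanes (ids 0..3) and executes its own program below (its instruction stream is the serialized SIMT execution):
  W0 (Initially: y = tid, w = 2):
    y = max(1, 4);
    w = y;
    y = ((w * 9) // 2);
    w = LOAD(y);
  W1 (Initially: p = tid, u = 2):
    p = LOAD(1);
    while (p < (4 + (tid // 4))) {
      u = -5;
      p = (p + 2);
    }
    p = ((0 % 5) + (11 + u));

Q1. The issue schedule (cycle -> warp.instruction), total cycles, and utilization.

cycle 0: W0.I0
cycle 1: W0.I1
cycle 2: W0.I2
cycle 3: W0.I3
cycle 4: W1.I0
cycle 5: idle
cycle 6: idle
cycle 7: idle
cycle 8: idle
cycle 9: idle
cycle 10: W1.I1
cycle 11: W1.I2
cycle 12: W1.I3
cycle 13: W1.I4
cycle 14: W1.I5
cycle 15: W1.I6
cycle 16: W1.I7
cycle 17: W1.I8

Answer: 18 cycles, utilization 13/18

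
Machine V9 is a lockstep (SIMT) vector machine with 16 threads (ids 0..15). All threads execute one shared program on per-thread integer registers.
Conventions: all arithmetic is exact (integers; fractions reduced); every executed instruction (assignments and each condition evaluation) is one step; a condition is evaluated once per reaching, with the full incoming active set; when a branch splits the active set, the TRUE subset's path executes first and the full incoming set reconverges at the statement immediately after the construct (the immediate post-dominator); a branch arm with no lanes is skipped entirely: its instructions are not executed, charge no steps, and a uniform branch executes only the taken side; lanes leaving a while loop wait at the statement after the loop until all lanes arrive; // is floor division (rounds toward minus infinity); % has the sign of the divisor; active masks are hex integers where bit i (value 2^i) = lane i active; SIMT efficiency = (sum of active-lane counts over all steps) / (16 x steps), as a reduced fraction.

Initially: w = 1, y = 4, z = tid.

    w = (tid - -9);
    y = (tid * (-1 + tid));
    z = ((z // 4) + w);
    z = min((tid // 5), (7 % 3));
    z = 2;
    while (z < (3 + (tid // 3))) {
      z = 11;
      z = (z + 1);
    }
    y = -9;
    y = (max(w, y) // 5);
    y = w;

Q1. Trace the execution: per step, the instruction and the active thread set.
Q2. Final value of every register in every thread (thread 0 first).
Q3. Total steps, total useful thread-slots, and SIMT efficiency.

step 0: w <- (tid - -9)              0xffff
step 1: y <- (tid * (-1 + tid))      0xffff
step 2: z <- ((z // 4) + w)          0xffff
step 3: z <- min((tid // 5), (7 % 3)) 0xffff
step 4: z <- 2                       0xffff
step 5: eval (z < (3 + (tid // 3)))  0xffff
step 6: z <- 11                      0xffff
step 7: z <- (z + 1)                 0xffff
step 8: eval (z < (3 + (tid // 3)))  0xffff
step 9: y <- -9                      0xffff
step 10: y <- (max(w, y) // 5)        0xffff
step 11: y <- w                       0xffff

Answer: 12 steps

w: 9,10,11,12,13,14,15,16,17,18,19,20,21,22,23,24
y: 9,10,11,12,13,14,15,16,17,18,19,20,21,22,23,24
z: 12,12,12,12,12,12,12,12,12,12,12,12,12,12,12,12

steps = 12; useful = 192; efficiency = 192/192 = 1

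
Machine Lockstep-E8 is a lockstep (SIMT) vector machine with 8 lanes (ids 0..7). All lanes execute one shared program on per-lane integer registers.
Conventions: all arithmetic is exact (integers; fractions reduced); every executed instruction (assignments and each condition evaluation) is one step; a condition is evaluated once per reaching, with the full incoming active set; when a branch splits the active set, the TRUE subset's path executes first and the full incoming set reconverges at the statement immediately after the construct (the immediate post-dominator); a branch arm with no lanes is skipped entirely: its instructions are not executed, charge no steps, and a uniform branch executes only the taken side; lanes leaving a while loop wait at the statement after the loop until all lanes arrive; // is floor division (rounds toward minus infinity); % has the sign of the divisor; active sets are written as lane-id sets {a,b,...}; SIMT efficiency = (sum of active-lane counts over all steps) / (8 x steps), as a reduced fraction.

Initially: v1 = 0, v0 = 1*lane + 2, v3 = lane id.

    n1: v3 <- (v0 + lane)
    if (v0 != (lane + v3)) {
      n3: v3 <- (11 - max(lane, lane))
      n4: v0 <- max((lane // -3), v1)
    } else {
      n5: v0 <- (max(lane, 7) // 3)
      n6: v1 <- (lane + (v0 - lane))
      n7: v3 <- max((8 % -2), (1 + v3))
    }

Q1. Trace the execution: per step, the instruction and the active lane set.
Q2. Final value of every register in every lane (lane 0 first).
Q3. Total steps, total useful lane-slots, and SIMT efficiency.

step 0: v3 <- (v0 + lane)            {0,1,2,3,4,5,6,7}
step 1: eval (v0 != (lane + v3))     {0,1,2,3,4,5,6,7}
step 2: v3 <- (11 - max(lane, lane)) {1,2,3,4,5,6,7}
step 3: v0 <- max((lane // -3), v1)  {1,2,3,4,5,6,7}
step 4: v0 <- (max(lane, 7) // 3)    {0}
step 5: v1 <- (lane + (v0 - lane))   {0}
step 6: v3 <- max((8 % -2), (1 + v3)) {0}

Answer: 7 steps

v1: 2,0,0,0,0,0,0,0
v0: 2,0,0,0,0,0,0,0
v3: 3,10,9,8,7,6,5,4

steps = 7; useful = 33; efficiency = 33/56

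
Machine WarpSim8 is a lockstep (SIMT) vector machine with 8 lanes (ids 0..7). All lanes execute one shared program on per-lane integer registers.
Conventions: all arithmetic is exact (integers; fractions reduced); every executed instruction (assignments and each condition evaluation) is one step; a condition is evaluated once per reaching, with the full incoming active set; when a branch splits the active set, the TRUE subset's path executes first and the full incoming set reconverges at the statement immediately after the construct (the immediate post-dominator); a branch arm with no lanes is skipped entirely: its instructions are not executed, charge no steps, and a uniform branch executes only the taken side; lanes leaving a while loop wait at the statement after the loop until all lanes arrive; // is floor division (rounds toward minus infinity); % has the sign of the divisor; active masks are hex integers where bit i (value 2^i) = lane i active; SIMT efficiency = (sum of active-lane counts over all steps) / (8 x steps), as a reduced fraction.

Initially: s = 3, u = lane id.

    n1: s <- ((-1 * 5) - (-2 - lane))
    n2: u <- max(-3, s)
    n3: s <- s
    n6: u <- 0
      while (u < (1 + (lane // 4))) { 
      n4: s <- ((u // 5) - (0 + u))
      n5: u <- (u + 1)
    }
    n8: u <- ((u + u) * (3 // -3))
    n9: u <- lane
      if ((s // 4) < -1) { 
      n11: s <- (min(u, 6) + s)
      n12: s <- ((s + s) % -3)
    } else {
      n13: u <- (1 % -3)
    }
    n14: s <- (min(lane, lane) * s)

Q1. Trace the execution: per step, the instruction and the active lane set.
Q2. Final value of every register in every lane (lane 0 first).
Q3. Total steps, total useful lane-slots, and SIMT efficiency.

step 0: s <- ((-1 * 5) - (-2 - lane)) 0xff
step 1: u <- max(-3, s)              0xff
step 2: s <- s                       0xff
step 3: u <- 0                       0xff
step 4: eval (u < (1 + (lane // 4))) 0xff
step 5: s <- ((u // 5) - (0 + u))    0xff
step 6: u <- (u + 1)                 0xff
step 7: eval (u < (1 + (lane // 4))) 0xff
step 8: s <- ((u // 5) - (0 + u))    0xf0
step 9: u <- (u + 1)                 0xf0
step 10: eval (u < (1 + (lane // 4))) 0xf0
step 11: u <- ((u + u) * (3 // -3))   0xff
step 12: u <- lane                    0xff
step 13: eval ((s // 4) < -1)         0xff
step 14: u <- (1 % -3)                0xff
step 15: s <- (min(lane, lane) * s)   0xff

Answer: 16 steps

s: 0,0,0,0,-4,-5,-6,-7
u: -2,-2,-2,-2,-2,-2,-2,-2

steps = 16; useful = 116; efficiency = 116/128 = 29/32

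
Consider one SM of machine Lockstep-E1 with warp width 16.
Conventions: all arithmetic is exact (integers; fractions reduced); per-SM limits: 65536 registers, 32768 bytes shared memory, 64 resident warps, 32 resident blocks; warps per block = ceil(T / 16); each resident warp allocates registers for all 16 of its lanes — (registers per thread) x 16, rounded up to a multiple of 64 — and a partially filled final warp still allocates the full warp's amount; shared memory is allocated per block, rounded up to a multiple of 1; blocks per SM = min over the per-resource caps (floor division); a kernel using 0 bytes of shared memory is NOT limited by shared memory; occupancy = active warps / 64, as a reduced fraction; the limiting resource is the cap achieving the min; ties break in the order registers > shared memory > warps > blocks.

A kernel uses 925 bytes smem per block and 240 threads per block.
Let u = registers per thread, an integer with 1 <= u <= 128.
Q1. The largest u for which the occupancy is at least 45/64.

Answer: u = 88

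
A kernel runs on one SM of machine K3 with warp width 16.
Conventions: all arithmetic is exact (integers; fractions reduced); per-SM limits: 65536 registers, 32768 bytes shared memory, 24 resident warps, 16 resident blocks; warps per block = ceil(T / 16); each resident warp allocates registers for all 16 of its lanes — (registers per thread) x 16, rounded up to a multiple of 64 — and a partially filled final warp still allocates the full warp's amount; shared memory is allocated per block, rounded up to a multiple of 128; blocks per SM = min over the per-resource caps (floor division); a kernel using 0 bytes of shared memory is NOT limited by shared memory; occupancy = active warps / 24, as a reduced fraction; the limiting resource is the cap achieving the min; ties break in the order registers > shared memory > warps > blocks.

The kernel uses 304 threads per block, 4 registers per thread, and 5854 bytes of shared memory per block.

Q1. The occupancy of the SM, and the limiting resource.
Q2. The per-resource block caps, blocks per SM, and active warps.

Answer: occupancy 19/24, limited by warps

registers: 53 blocks
shared memory: 5 blocks
warps: 1 block
blocks: 16 blocks

Answer: 1 block, 19 active warps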